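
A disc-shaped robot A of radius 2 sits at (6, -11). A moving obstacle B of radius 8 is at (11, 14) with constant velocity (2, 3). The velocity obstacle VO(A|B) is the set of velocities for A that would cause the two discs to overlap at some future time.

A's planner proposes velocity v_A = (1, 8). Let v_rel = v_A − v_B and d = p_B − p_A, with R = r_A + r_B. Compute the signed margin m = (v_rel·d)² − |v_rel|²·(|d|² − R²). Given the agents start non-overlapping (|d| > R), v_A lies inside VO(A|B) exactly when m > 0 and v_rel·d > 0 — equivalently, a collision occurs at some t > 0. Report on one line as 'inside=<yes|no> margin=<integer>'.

d = (5, 25),  |d|² = 650;  R = 2+8 = 10,  c = 650−10² = 550
v_rel = (-1, 5),  |v_rel|² = 26;  v_rel·d = (-1)·(5) + (5)·(25) = 120
26·t² − 240·t + 550 = 0  ⇒  m = 120² − 26·550 = 100
m = 100 > 0,  v_rel·d = 120 > 0  ⇒  inside

inside=yes margin=100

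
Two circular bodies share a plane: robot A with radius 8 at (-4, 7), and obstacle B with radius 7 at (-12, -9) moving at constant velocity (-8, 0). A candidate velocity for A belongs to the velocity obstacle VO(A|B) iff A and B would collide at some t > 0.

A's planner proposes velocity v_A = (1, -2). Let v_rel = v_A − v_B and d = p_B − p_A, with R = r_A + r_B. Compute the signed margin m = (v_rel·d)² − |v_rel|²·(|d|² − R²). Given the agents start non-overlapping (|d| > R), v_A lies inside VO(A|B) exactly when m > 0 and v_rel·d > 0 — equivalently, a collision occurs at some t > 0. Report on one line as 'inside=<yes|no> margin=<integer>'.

d = (-8, -16),  |d|² = 320;  R = 8+7 = 15,  c = 320−15² = 95
v_rel = (9, -2),  |v_rel|² = 85;  v_rel·d = (9)·(-8) + (-2)·(-16) = -40
85·t² + 80·t + 95 = 0  ⇒  m = (-40)² − 85·95 = -6475
m = -6475 < 0,  v_rel·d = -40 < 0  ⇒  outside

inside=no margin=-6475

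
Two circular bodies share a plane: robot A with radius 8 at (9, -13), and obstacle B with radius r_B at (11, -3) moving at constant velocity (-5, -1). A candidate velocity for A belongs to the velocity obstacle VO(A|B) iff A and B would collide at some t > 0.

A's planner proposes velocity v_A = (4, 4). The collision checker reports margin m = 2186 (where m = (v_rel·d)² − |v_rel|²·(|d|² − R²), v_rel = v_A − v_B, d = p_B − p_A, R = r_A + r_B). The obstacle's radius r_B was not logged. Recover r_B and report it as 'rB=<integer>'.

m = 2186
d = (2, 10);  v_rel = (9, 5),  |v_rel|² = 106
v_rel×d = (9)·(10) − (5)·(2) = 80
since m = R²·106 − 80²:  R² = (6400 + 2186) / 106 = 81
R = √81 = 9  ⇒  r_B = 9 − 8 = 1

rB=1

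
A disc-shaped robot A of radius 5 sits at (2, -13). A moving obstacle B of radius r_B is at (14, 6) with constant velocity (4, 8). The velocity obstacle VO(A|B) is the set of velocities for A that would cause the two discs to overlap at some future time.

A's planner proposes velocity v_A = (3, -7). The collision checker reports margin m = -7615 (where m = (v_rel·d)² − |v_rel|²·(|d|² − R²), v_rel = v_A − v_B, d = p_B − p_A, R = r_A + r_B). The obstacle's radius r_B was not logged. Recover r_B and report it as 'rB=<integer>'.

m = -7615
d = (12, 19);  v_rel = (-1, -15),  |v_rel|² = 226
v_rel×d = (-1)·(19) − (-15)·(12) = 161
since m = R²·226 − 161²:  R² = (25921 + -7615) / 226 = 81
R = √81 = 9  ⇒  r_B = 9 − 5 = 4

rB=4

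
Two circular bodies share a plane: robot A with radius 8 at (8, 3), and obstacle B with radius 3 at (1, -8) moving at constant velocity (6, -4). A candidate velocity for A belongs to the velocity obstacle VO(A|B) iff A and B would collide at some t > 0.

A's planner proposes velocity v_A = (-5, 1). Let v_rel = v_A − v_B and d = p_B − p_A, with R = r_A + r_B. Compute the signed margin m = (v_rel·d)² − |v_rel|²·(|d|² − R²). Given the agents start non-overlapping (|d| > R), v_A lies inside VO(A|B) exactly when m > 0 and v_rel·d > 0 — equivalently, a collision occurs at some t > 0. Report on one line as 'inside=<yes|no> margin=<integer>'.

d = (-7, -11),  |d|² = 170;  R = 8+3 = 11,  c = 170−11² = 49
v_rel = (-11, 5),  |v_rel|² = 146;  v_rel·d = (-11)·(-7) + (5)·(-11) = 22
146·t² − 44·t + 49 = 0  ⇒  m = 22² − 146·49 = -6670
m = -6670 < 0,  v_rel·d = 22 > 0  ⇒  outside

inside=no margin=-6670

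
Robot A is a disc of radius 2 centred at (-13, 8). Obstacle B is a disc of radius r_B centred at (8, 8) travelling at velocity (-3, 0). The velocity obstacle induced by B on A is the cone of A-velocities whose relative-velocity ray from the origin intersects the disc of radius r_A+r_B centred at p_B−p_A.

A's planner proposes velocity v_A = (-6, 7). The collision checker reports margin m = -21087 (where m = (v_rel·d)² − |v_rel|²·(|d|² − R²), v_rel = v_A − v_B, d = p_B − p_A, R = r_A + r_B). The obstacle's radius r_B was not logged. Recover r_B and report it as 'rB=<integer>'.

m = -21087
d = (21, 0);  v_rel = (-3, 7),  |v_rel|² = 58
v_rel×d = (-3)·(0) − (7)·(21) = -147
since m = R²·58 − (-147)²:  R² = (21609 + -21087) / 58 = 9
R = √9 = 3  ⇒  r_B = 3 − 2 = 1

rB=1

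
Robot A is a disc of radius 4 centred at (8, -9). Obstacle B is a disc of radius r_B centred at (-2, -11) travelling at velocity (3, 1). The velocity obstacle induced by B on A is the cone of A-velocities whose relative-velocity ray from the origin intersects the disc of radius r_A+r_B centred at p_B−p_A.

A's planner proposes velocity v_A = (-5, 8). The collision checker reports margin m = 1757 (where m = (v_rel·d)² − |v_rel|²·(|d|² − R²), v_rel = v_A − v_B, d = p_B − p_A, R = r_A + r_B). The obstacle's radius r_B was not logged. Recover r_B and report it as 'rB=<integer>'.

m = 1757
d = (-10, -2);  v_rel = (-8, 7),  |v_rel|² = 113
v_rel×d = (-8)·(-2) − (7)·(-10) = 86
since m = R²·113 − 86²:  R² = (7396 + 1757) / 113 = 81
R = √81 = 9  ⇒  r_B = 9 − 4 = 5

rB=5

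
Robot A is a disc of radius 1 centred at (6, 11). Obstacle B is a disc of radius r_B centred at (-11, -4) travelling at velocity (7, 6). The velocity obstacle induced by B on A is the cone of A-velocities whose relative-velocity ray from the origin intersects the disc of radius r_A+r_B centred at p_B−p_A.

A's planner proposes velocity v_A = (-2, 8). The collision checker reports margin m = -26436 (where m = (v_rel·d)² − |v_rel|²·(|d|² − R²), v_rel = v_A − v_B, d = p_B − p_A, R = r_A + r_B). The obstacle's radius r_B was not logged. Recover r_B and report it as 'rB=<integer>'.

m = -26436
d = (-17, -15);  v_rel = (-9, 2),  |v_rel|² = 85
v_rel×d = (-9)·(-15) − (2)·(-17) = 169
since m = R²·85 − 169²:  R² = (28561 + -26436) / 85 = 25
R = √25 = 5  ⇒  r_B = 5 − 1 = 4

rB=4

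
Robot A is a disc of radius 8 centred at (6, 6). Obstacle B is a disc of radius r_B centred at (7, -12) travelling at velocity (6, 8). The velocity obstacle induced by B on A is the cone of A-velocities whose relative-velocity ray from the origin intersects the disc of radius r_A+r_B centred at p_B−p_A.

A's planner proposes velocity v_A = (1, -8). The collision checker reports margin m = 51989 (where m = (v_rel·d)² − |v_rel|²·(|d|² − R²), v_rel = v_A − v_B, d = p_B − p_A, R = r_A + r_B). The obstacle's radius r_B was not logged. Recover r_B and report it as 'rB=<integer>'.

m = 51989
d = (1, -18);  v_rel = (-5, -16),  |v_rel|² = 281
v_rel×d = (-5)·(-18) − (-16)·(1) = 106
since m = R²·281 − 106²:  R² = (11236 + 51989) / 281 = 225
R = √225 = 15  ⇒  r_B = 15 − 8 = 7

rB=7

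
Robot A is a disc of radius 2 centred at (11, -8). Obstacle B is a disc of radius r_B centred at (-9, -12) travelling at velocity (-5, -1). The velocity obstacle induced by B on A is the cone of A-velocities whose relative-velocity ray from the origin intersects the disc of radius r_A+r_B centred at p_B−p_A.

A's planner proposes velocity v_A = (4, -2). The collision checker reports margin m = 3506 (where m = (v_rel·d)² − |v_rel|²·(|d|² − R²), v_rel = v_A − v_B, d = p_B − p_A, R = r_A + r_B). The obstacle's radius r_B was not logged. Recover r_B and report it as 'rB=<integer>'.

m = 3506
d = (-20, -4);  v_rel = (9, -1),  |v_rel|² = 82
v_rel×d = (9)·(-4) − (-1)·(-20) = -56
since m = R²·82 − (-56)²:  R² = (3136 + 3506) / 82 = 81
R = √81 = 9  ⇒  r_B = 9 − 2 = 7

rB=7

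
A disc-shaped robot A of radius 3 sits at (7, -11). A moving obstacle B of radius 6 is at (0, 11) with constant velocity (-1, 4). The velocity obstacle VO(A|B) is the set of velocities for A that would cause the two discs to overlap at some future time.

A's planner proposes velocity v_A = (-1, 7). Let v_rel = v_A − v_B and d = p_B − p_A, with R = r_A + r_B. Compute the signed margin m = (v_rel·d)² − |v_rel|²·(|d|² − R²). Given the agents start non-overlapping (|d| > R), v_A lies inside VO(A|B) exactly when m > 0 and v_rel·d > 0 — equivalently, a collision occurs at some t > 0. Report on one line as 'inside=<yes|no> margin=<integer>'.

d = (-7, 22),  |d|² = 533;  R = 3+6 = 9,  c = 533−9² = 452
v_rel = (0, 3),  |v_rel|² = 9;  v_rel·d = (0)·(-7) + (3)·(22) = 66
9·t² − 132·t + 452 = 0  ⇒  m = 66² − 9·452 = 288
m = 288 > 0,  v_rel·d = 66 > 0  ⇒  inside

inside=yes margin=288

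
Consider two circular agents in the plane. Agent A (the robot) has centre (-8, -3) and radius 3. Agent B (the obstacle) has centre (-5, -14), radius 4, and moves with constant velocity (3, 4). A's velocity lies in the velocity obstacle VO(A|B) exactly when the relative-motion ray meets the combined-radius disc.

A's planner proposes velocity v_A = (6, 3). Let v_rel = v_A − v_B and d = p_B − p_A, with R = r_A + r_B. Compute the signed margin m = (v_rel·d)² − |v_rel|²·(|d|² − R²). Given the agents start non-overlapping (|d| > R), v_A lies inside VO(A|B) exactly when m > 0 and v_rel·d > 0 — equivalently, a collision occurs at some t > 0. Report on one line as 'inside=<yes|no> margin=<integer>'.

d = (3, -11),  |d|² = 130;  R = 3+4 = 7,  c = 130−7² = 81
v_rel = (3, -1),  |v_rel|² = 10;  v_rel·d = (3)·(3) + (-1)·(-11) = 20
10·t² − 40·t + 81 = 0  ⇒  m = 20² − 10·81 = -410
m = -410 < 0,  v_rel·d = 20 > 0  ⇒  outside

inside=no margin=-410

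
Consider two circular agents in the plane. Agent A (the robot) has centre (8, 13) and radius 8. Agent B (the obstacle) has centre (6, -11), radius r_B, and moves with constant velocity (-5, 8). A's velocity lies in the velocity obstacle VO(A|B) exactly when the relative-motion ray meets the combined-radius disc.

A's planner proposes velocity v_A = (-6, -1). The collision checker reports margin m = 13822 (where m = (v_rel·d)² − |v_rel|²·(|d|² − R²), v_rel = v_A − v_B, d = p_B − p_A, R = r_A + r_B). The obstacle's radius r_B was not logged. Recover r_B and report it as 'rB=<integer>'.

m = 13822
d = (-2, -24);  v_rel = (-1, -9),  |v_rel|² = 82
v_rel×d = (-1)·(-24) − (-9)·(-2) = 6
since m = R²·82 − 6²:  R² = (36 + 13822) / 82 = 169
R = √169 = 13  ⇒  r_B = 13 − 8 = 5

rB=5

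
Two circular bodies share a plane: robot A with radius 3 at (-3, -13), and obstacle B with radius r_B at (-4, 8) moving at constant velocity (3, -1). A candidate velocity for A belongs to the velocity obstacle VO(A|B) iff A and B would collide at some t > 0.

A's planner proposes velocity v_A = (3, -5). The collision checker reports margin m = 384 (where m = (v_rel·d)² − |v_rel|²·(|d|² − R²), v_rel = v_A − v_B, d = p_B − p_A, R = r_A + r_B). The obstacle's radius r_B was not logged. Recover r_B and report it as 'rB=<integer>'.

m = 384
d = (-1, 21);  v_rel = (0, -4),  |v_rel|² = 16
v_rel×d = (0)·(21) − (-4)·(-1) = -4
since m = R²·16 − (-4)²:  R² = (16 + 384) / 16 = 25
R = √25 = 5  ⇒  r_B = 5 − 3 = 2

rB=2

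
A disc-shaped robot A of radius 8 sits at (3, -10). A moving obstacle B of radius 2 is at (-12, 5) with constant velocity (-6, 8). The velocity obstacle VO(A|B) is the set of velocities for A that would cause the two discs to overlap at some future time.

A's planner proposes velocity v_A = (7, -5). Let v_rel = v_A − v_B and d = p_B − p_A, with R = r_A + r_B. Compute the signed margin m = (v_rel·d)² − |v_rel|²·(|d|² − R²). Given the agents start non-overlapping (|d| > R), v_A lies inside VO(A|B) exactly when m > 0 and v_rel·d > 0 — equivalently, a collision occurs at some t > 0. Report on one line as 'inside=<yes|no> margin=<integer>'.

d = (-15, 15),  |d|² = 450;  R = 8+2 = 10,  c = 450−10² = 350
v_rel = (13, -13),  |v_rel|² = 338;  v_rel·d = (13)·(-15) + (-13)·(15) = -390
338·t² + 780·t + 350 = 0  ⇒  m = (-390)² − 338·350 = 33800
m = 33800 > 0,  v_rel·d = -390 < 0  ⇒  outside

inside=no margin=33800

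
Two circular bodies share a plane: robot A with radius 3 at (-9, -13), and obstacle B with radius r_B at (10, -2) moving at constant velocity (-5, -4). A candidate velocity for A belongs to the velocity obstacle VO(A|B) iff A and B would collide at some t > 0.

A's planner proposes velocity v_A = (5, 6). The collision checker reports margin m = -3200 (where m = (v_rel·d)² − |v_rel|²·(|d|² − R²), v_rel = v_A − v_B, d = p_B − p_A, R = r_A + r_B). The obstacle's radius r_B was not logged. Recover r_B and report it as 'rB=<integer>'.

m = -3200
d = (19, 11);  v_rel = (10, 10),  |v_rel|² = 200
v_rel×d = (10)·(11) − (10)·(19) = -80
since m = R²·200 − (-80)²:  R² = (6400 + -3200) / 200 = 16
R = √16 = 4  ⇒  r_B = 4 − 3 = 1

rB=1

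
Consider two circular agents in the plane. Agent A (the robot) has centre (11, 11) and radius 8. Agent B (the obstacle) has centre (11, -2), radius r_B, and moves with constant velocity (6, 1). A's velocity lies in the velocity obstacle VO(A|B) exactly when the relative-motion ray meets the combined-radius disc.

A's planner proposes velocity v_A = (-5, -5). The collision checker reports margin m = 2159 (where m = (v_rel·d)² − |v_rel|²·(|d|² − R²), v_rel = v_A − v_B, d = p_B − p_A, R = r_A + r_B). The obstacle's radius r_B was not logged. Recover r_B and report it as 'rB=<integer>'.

m = 2159
d = (0, -13);  v_rel = (-11, -6),  |v_rel|² = 157
v_rel×d = (-11)·(-13) − (-6)·(0) = 143
since m = R²·157 − 143²:  R² = (20449 + 2159) / 157 = 144
R = √144 = 12  ⇒  r_B = 12 − 8 = 4

rB=4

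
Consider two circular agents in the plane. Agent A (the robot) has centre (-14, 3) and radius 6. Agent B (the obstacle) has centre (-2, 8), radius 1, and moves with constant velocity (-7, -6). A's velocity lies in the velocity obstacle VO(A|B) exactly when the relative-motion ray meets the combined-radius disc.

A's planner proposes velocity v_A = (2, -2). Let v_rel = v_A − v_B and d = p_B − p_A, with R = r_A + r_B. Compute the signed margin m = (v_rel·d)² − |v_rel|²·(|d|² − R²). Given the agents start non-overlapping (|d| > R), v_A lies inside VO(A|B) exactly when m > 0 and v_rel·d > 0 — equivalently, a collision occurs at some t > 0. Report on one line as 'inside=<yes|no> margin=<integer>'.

d = (12, 5),  |d|² = 169;  R = 6+1 = 7,  c = 169−7² = 120
v_rel = (9, 4),  |v_rel|² = 97;  v_rel·d = (9)·(12) + (4)·(5) = 128
97·t² − 256·t + 120 = 0  ⇒  m = 128² − 97·120 = 4744
m = 4744 > 0,  v_rel·d = 128 > 0  ⇒  inside

inside=yes margin=4744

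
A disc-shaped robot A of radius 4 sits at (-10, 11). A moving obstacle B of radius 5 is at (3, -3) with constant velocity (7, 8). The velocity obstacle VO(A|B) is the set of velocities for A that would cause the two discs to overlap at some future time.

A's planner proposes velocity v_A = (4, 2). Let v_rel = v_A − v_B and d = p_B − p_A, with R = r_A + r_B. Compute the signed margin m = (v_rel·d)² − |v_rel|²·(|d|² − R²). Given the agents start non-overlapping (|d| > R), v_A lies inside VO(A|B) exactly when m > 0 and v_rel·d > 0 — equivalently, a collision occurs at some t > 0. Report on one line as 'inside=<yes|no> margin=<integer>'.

d = (13, -14),  |d|² = 365;  R = 4+5 = 9,  c = 365−9² = 284
v_rel = (-3, -6),  |v_rel|² = 45;  v_rel·d = (-3)·(13) + (-6)·(-14) = 45
45·t² − 90·t + 284 = 0  ⇒  m = 45² − 45·284 = -10755
m = -10755 < 0,  v_rel·d = 45 > 0  ⇒  outside

inside=no margin=-10755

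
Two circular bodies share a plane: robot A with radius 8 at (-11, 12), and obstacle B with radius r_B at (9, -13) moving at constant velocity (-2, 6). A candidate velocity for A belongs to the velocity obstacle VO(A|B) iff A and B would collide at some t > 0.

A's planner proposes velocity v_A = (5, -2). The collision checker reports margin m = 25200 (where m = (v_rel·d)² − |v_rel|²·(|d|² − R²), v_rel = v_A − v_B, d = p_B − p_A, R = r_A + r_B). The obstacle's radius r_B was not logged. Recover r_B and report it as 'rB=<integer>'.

m = 25200
d = (20, -25);  v_rel = (7, -8),  |v_rel|² = 113
v_rel×d = (7)·(-25) − (-8)·(20) = -15
since m = R²·113 − (-15)²:  R² = (225 + 25200) / 113 = 225
R = √225 = 15  ⇒  r_B = 15 − 8 = 7

rB=7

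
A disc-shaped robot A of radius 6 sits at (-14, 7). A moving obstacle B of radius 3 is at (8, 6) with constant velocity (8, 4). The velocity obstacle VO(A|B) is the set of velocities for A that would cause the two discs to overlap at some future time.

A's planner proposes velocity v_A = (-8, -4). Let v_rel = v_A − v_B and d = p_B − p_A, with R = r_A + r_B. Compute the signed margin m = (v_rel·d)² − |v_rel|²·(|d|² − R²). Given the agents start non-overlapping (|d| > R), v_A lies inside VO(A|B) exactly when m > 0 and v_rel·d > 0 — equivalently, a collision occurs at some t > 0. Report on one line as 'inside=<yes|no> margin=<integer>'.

d = (22, -1),  |d|² = 485;  R = 6+3 = 9,  c = 485−9² = 404
v_rel = (-16, -8),  |v_rel|² = 320;  v_rel·d = (-16)·(22) + (-8)·(-1) = -344
320·t² + 688·t + 404 = 0  ⇒  m = (-344)² − 320·404 = -10944
m = -10944 < 0,  v_rel·d = -344 < 0  ⇒  outside

inside=no margin=-10944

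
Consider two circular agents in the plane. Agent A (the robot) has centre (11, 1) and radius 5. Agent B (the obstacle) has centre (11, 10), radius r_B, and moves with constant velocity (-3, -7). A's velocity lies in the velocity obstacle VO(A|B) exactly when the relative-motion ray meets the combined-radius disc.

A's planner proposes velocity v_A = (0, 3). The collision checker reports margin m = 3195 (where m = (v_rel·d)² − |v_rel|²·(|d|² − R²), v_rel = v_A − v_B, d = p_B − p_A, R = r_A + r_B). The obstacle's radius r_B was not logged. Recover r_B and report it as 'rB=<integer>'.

m = 3195
d = (0, 9);  v_rel = (3, 10),  |v_rel|² = 109
v_rel×d = (3)·(9) − (10)·(0) = 27
since m = R²·109 − 27²:  R² = (729 + 3195) / 109 = 36
R = √36 = 6  ⇒  r_B = 6 − 5 = 1

rB=1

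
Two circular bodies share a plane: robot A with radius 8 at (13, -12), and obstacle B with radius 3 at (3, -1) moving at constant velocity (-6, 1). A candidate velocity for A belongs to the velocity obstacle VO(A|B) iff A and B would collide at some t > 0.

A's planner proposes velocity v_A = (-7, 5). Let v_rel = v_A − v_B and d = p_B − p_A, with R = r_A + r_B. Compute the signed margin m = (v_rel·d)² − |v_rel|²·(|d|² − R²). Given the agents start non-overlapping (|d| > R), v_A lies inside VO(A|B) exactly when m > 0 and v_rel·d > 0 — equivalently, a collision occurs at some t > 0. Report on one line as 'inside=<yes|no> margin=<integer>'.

d = (-10, 11),  |d|² = 221;  R = 8+3 = 11,  c = 221−11² = 100
v_rel = (-1, 4),  |v_rel|² = 17;  v_rel·d = (-1)·(-10) + (4)·(11) = 54
17·t² − 108·t + 100 = 0  ⇒  m = 54² − 17·100 = 1216
m = 1216 > 0,  v_rel·d = 54 > 0  ⇒  inside

inside=yes margin=1216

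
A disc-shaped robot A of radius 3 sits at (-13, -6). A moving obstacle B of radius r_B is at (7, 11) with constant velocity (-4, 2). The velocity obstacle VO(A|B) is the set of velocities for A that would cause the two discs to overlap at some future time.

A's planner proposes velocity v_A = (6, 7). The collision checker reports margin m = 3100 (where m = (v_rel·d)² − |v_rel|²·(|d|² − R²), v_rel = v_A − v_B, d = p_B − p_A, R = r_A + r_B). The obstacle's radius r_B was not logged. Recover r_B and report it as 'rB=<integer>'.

m = 3100
d = (20, 17);  v_rel = (10, 5),  |v_rel|² = 125
v_rel×d = (10)·(17) − (5)·(20) = 70
since m = R²·125 − 70²:  R² = (4900 + 3100) / 125 = 64
R = √64 = 8  ⇒  r_B = 8 − 3 = 5

rB=5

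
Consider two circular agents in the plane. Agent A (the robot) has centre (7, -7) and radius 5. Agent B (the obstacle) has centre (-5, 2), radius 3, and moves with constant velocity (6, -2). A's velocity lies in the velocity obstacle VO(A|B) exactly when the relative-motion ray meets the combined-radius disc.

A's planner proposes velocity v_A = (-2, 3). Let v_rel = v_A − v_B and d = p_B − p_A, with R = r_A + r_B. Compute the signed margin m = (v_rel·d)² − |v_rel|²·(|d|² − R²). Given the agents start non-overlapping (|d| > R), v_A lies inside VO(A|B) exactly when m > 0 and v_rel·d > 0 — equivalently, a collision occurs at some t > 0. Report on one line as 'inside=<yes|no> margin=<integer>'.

d = (-12, 9),  |d|² = 225;  R = 5+3 = 8,  c = 225−8² = 161
v_rel = (-8, 5),  |v_rel|² = 89;  v_rel·d = (-8)·(-12) + (5)·(9) = 141
89·t² − 282·t + 161 = 0  ⇒  m = 141² − 89·161 = 5552
m = 5552 > 0,  v_rel·d = 141 > 0  ⇒  inside

inside=yes margin=5552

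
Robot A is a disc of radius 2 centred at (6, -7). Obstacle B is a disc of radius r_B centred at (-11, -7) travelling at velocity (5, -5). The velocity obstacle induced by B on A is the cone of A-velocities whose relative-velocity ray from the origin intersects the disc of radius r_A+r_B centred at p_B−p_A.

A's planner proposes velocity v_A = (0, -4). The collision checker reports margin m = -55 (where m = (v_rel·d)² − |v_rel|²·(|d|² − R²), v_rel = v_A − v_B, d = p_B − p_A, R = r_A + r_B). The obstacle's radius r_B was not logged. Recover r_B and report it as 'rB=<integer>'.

m = -55
d = (-17, 0);  v_rel = (-5, 1),  |v_rel|² = 26
v_rel×d = (-5)·(0) − (1)·(-17) = 17
since m = R²·26 − 17²:  R² = (289 + -55) / 26 = 9
R = √9 = 3  ⇒  r_B = 3 − 2 = 1

rB=1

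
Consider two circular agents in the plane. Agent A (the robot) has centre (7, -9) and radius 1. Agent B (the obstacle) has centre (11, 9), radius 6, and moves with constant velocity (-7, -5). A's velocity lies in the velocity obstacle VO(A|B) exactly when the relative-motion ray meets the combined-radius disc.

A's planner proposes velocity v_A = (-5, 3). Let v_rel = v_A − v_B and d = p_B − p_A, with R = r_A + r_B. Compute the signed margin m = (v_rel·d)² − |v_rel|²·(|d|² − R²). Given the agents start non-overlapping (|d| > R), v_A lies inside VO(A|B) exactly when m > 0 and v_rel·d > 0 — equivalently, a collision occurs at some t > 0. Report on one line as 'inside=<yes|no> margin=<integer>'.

d = (4, 18),  |d|² = 340;  R = 1+6 = 7,  c = 340−7² = 291
v_rel = (2, 8),  |v_rel|² = 68;  v_rel·d = (2)·(4) + (8)·(18) = 152
68·t² − 304·t + 291 = 0  ⇒  m = 152² − 68·291 = 3316
m = 3316 > 0,  v_rel·d = 152 > 0  ⇒  inside

inside=yes margin=3316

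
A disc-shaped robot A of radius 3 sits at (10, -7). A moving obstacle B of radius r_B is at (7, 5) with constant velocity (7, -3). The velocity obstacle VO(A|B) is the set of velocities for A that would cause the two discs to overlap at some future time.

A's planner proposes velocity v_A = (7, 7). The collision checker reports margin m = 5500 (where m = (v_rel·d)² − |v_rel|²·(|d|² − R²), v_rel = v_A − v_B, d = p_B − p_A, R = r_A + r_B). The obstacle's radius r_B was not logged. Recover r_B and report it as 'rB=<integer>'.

m = 5500
d = (-3, 12);  v_rel = (0, 10),  |v_rel|² = 100
v_rel×d = (0)·(12) − (10)·(-3) = 30
since m = R²·100 − 30²:  R² = (900 + 5500) / 100 = 64
R = √64 = 8  ⇒  r_B = 8 − 3 = 5

rB=5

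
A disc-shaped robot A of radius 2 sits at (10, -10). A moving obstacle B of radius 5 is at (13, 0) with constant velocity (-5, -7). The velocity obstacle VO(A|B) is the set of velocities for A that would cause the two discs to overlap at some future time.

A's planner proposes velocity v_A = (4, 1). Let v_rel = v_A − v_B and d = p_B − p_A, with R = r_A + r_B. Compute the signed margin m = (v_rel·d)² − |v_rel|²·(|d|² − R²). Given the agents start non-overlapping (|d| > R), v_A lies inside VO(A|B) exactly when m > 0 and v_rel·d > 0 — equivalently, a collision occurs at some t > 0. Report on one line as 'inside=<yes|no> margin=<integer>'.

d = (3, 10),  |d|² = 109;  R = 2+5 = 7,  c = 109−7² = 60
v_rel = (9, 8),  |v_rel|² = 145;  v_rel·d = (9)·(3) + (8)·(10) = 107
145·t² − 214·t + 60 = 0  ⇒  m = 107² − 145·60 = 2749
m = 2749 > 0,  v_rel·d = 107 > 0  ⇒  inside

inside=yes margin=2749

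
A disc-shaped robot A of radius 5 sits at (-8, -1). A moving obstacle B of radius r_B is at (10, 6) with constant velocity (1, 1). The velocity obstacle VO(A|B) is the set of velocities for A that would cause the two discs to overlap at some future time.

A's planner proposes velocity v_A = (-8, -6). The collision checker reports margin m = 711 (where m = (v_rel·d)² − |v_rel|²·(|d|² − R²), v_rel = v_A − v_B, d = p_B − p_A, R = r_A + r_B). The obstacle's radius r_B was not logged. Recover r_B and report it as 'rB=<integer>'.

m = 711
d = (18, 7);  v_rel = (-9, -7),  |v_rel|² = 130
v_rel×d = (-9)·(7) − (-7)·(18) = 63
since m = R²·130 − 63²:  R² = (3969 + 711) / 130 = 36
R = √36 = 6  ⇒  r_B = 6 − 5 = 1

rB=1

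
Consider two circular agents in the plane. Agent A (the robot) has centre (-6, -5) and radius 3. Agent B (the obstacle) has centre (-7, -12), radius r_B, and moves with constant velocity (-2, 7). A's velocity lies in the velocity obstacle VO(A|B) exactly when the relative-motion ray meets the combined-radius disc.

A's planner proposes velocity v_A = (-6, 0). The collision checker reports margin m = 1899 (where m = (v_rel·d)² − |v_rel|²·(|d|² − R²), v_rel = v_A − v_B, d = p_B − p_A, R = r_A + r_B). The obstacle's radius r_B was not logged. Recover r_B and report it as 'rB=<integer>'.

m = 1899
d = (-1, -7);  v_rel = (-4, -7),  |v_rel|² = 65
v_rel×d = (-4)·(-7) − (-7)·(-1) = 21
since m = R²·65 − 21²:  R² = (441 + 1899) / 65 = 36
R = √36 = 6  ⇒  r_B = 6 − 3 = 3

rB=3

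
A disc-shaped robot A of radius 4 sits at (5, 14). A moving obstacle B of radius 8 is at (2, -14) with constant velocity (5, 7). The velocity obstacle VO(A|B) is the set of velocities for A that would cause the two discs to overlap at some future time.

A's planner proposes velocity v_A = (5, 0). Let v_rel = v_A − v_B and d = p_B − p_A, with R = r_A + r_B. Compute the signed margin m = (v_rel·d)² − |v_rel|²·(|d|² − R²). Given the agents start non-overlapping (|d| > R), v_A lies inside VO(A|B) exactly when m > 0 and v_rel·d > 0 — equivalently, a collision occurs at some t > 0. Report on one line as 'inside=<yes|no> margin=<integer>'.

d = (-3, -28),  |d|² = 793;  R = 4+8 = 12,  c = 793−12² = 649
v_rel = (0, -7),  |v_rel|² = 49;  v_rel·d = (0)·(-3) + (-7)·(-28) = 196
49·t² − 392·t + 649 = 0  ⇒  m = 196² − 49·649 = 6615
m = 6615 > 0,  v_rel·d = 196 > 0  ⇒  inside

inside=yes margin=6615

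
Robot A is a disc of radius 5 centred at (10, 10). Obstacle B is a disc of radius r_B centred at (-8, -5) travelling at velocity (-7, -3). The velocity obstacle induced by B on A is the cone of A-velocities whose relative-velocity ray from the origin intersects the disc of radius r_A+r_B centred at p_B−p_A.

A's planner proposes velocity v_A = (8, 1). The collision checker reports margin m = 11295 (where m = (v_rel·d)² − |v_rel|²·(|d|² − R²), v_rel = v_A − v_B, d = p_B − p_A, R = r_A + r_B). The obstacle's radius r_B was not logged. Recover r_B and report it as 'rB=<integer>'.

m = 11295
d = (-18, -15);  v_rel = (15, 4),  |v_rel|² = 241
v_rel×d = (15)·(-15) − (4)·(-18) = -153
since m = R²·241 − (-153)²:  R² = (23409 + 11295) / 241 = 144
R = √144 = 12  ⇒  r_B = 12 − 5 = 7

rB=7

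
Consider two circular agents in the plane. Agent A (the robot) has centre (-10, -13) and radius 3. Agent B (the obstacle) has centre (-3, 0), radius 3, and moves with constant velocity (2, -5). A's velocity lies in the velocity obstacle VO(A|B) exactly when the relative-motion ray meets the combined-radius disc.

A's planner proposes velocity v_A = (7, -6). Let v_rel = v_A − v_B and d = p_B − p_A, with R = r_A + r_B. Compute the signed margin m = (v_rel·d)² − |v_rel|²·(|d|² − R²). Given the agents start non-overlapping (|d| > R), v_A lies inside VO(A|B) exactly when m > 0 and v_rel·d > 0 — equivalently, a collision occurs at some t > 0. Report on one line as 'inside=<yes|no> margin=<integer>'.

d = (7, 13),  |d|² = 218;  R = 3+3 = 6,  c = 218−6² = 182
v_rel = (5, -1),  |v_rel|² = 26;  v_rel·d = (5)·(7) + (-1)·(13) = 22
26·t² − 44·t + 182 = 0  ⇒  m = 22² − 26·182 = -4248
m = -4248 < 0,  v_rel·d = 22 > 0  ⇒  outside

inside=no margin=-4248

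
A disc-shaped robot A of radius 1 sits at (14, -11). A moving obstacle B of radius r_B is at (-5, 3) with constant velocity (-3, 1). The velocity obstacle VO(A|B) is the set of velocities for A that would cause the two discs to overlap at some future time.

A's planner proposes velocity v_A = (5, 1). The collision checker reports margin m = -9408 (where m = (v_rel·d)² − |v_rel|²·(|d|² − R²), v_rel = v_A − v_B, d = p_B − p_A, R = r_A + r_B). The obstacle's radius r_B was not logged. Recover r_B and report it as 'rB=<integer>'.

m = -9408
d = (-19, 14);  v_rel = (8, 0),  |v_rel|² = 64
v_rel×d = (8)·(14) − (0)·(-19) = 112
since m = R²·64 − 112²:  R² = (12544 + -9408) / 64 = 49
R = √49 = 7  ⇒  r_B = 7 − 1 = 6

rB=6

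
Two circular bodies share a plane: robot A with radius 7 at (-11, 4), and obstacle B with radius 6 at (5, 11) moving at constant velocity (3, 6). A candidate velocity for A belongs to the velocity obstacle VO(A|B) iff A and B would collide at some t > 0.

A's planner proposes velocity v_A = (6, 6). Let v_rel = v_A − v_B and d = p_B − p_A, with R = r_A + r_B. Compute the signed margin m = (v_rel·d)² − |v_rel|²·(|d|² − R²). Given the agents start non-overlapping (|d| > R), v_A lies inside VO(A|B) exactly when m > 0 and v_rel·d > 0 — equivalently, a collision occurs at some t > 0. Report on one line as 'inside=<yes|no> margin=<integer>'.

d = (16, 7),  |d|² = 305;  R = 7+6 = 13,  c = 305−13² = 136
v_rel = (3, 0),  |v_rel|² = 9;  v_rel·d = (3)·(16) + (0)·(7) = 48
9·t² − 96·t + 136 = 0  ⇒  m = 48² − 9·136 = 1080
m = 1080 > 0,  v_rel·d = 48 > 0  ⇒  inside

inside=yes margin=1080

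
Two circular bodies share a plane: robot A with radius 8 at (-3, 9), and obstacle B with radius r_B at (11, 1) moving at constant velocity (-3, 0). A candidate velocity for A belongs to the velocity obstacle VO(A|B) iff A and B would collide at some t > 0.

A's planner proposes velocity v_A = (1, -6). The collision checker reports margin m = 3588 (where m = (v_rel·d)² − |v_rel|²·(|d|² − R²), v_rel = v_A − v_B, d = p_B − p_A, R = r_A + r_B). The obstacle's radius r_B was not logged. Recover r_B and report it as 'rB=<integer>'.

m = 3588
d = (14, -8);  v_rel = (4, -6),  |v_rel|² = 52
v_rel×d = (4)·(-8) − (-6)·(14) = 52
since m = R²·52 − 52²:  R² = (2704 + 3588) / 52 = 121
R = √121 = 11  ⇒  r_B = 11 − 8 = 3

rB=3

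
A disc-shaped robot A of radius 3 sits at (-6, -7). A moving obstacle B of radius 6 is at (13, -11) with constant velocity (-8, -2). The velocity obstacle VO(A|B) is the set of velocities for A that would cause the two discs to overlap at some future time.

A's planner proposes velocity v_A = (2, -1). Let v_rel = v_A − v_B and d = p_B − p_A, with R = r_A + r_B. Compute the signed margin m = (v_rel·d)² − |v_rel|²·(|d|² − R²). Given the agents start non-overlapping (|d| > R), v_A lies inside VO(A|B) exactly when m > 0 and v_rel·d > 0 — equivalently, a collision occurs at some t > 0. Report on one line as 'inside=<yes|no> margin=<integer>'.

d = (19, -4),  |d|² = 377;  R = 3+6 = 9,  c = 377−9² = 296
v_rel = (10, 1),  |v_rel|² = 101;  v_rel·d = (10)·(19) + (1)·(-4) = 186
101·t² − 372·t + 296 = 0  ⇒  m = 186² − 101·296 = 4700
m = 4700 > 0,  v_rel·d = 186 > 0  ⇒  inside

inside=yes margin=4700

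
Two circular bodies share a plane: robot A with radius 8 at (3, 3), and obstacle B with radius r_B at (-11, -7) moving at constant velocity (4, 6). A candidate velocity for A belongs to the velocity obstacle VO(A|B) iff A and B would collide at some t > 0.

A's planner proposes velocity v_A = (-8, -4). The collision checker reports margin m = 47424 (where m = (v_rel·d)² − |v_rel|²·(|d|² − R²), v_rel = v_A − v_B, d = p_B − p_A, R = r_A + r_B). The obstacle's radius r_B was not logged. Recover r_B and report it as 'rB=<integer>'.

m = 47424
d = (-14, -10);  v_rel = (-12, -10),  |v_rel|² = 244
v_rel×d = (-12)·(-10) − (-10)·(-14) = -20
since m = R²·244 − (-20)²:  R² = (400 + 47424) / 244 = 196
R = √196 = 14  ⇒  r_B = 14 − 8 = 6

rB=6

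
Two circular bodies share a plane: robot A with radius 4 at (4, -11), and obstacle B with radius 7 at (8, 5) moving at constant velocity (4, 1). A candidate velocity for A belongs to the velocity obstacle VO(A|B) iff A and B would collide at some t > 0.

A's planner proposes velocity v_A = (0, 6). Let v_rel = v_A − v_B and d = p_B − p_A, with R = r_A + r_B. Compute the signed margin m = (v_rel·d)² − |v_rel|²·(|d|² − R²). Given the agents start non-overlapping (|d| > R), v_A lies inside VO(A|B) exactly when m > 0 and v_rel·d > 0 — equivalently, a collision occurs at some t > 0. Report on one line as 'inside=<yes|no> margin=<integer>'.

d = (4, 16),  |d|² = 272;  R = 4+7 = 11,  c = 272−11² = 151
v_rel = (-4, 5),  |v_rel|² = 41;  v_rel·d = (-4)·(4) + (5)·(16) = 64
41·t² − 128·t + 151 = 0  ⇒  m = 64² − 41·151 = -2095
m = -2095 < 0,  v_rel·d = 64 > 0  ⇒  outside

inside=no margin=-2095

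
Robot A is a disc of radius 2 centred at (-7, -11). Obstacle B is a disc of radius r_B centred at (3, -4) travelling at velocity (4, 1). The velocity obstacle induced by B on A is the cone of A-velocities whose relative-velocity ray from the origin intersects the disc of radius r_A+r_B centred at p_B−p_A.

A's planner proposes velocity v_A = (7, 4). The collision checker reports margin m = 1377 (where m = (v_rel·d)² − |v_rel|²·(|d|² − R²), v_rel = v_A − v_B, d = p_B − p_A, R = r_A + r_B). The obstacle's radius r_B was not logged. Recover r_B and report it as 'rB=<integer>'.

m = 1377
d = (10, 7);  v_rel = (3, 3),  |v_rel|² = 18
v_rel×d = (3)·(7) − (3)·(10) = -9
since m = R²·18 − (-9)²:  R² = (81 + 1377) / 18 = 81
R = √81 = 9  ⇒  r_B = 9 − 2 = 7

rB=7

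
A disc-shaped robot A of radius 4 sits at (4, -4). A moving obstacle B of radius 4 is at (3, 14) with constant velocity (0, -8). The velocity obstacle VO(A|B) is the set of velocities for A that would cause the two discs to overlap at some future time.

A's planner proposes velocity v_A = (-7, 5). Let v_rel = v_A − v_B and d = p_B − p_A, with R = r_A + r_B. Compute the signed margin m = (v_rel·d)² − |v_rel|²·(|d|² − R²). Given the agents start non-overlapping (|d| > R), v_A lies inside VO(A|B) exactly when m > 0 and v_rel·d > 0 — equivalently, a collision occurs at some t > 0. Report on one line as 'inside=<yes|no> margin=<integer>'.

d = (-1, 18),  |d|² = 325;  R = 4+4 = 8,  c = 325−8² = 261
v_rel = (-7, 13),  |v_rel|² = 218;  v_rel·d = (-7)·(-1) + (13)·(18) = 241
218·t² − 482·t + 261 = 0  ⇒  m = 241² − 218·261 = 1183
m = 1183 > 0,  v_rel·d = 241 > 0  ⇒  inside

inside=yes margin=1183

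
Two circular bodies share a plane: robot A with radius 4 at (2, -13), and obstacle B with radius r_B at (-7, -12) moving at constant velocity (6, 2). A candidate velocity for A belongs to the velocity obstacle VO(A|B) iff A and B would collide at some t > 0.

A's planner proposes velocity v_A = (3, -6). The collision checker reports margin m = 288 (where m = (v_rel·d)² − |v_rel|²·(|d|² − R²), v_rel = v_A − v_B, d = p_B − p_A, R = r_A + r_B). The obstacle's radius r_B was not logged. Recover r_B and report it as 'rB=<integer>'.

m = 288
d = (-9, 1);  v_rel = (-3, -8),  |v_rel|² = 73
v_rel×d = (-3)·(1) − (-8)·(-9) = -75
since m = R²·73 − (-75)²:  R² = (5625 + 288) / 73 = 81
R = √81 = 9  ⇒  r_B = 9 − 4 = 5

rB=5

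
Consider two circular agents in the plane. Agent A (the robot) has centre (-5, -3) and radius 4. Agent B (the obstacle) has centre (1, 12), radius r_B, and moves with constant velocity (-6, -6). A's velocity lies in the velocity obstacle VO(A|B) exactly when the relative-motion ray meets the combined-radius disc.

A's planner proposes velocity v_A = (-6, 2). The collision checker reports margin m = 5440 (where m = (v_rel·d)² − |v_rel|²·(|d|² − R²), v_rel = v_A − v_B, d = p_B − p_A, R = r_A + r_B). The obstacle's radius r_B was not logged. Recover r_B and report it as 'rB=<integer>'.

m = 5440
d = (6, 15);  v_rel = (0, 8),  |v_rel|² = 64
v_rel×d = (0)·(15) − (8)·(6) = -48
since m = R²·64 − (-48)²:  R² = (2304 + 5440) / 64 = 121
R = √121 = 11  ⇒  r_B = 11 − 4 = 7

rB=7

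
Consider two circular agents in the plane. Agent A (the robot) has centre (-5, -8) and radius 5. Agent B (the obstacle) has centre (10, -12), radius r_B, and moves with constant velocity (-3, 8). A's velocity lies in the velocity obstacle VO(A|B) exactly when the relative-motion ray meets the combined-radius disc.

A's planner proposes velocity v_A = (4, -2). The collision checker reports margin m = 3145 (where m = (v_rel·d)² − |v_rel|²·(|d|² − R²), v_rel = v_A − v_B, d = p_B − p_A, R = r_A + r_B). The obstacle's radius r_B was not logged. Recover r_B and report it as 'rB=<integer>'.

m = 3145
d = (15, -4);  v_rel = (7, -10),  |v_rel|² = 149
v_rel×d = (7)·(-4) − (-10)·(15) = 122
since m = R²·149 − 122²:  R² = (14884 + 3145) / 149 = 121
R = √121 = 11  ⇒  r_B = 11 − 5 = 6

rB=6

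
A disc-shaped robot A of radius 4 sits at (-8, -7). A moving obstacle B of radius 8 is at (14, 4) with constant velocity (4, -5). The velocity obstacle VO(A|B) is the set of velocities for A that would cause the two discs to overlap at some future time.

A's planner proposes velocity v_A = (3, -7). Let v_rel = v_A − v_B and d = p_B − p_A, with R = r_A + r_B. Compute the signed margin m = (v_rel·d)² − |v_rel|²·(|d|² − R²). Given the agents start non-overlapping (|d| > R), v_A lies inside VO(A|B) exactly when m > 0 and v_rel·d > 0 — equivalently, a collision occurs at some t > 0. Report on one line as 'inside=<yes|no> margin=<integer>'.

d = (22, 11),  |d|² = 605;  R = 4+8 = 12,  c = 605−12² = 461
v_rel = (-1, -2),  |v_rel|² = 5;  v_rel·d = (-1)·(22) + (-2)·(11) = -44
5·t² + 88·t + 461 = 0  ⇒  m = (-44)² − 5·461 = -369
m = -369 < 0,  v_rel·d = -44 < 0  ⇒  outside

inside=no margin=-369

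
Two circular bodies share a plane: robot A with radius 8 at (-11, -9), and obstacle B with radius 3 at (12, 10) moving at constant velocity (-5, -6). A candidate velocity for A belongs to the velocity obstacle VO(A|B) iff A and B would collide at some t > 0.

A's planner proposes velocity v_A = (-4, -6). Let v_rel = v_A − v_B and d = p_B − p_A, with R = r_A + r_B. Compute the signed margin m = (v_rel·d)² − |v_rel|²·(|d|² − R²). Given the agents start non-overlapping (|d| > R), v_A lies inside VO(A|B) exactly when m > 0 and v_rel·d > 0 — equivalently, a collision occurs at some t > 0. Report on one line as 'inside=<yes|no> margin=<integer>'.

d = (23, 19),  |d|² = 890;  R = 8+3 = 11,  c = 890−11² = 769
v_rel = (1, 0),  |v_rel|² = 1;  v_rel·d = (1)·(23) + (0)·(19) = 23
1·t² − 46·t + 769 = 0  ⇒  m = 23² − 1·769 = -240
m = -240 < 0,  v_rel·d = 23 > 0  ⇒  outside

inside=no margin=-240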